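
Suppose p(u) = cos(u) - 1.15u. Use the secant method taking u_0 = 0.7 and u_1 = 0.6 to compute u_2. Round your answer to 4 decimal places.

p(0.7) = -0.040158, p(0.6) = 0.135336
u_2 = 0.600000 − 0.135336·(0.600000 − 0.700000) / (0.135336 − (-0.040158)) = 0.600000 − (-0.013534)/(0.175493) = 0.677117

0.6771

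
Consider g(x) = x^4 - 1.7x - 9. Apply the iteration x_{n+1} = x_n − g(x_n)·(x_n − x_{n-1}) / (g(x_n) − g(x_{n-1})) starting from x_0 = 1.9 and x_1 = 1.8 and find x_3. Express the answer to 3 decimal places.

1.868

g(1.9) = 0.80210, g(1.8) = -1.56240
x_2 = 1.80000 − (-1.56240)·(1.80000 − 1.90000) / (-1.56240 − 0.80210) = 1.80000 − (0.15624)/(-2.36450) = 1.86608
g(1.86608) = -0.04630
x_3 = 1.86608 − (-0.04630)·(1.86608 − 1.80000) / (-0.04630 − (-1.56240)) = 1.86608 − (-0.00306)/(1.51610) = 1.86810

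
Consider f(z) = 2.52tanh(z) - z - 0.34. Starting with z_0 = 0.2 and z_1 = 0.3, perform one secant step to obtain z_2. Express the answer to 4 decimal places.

0.2312

f(0.2) = -0.042614, f(0.3) = 0.094108
z_2 = 0.300000 − 0.094108·(0.300000 − 0.200000) / (0.094108 − (-0.042614)) = 0.300000 − (0.009411)/(0.136722) = 0.231169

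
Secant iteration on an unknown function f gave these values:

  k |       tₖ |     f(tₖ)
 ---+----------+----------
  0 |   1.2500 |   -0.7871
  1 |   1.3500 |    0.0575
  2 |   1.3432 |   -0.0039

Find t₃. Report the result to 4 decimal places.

1.3436

t₃ = 1.3432 − (-0.0039)·(1.3432 − 1.3500) / (-0.0039 − 0.0575)
   = 1.3432 − (0.000027)/(-0.061400) = 1.343632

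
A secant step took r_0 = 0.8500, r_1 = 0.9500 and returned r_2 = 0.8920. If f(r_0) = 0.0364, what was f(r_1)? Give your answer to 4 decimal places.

The secant line through (0.8500, 0.0364) and (0.9500, f(r_1)) crosses zero at r_2 = 0.8920.
So (0.8500, 0.0364), (0.9500, f(r_1)), (0.8920, 0) are collinear:
f(r_1) = 0.0364 · (0.9500 − 0.8920) / (0.8500 − 0.8920) = 0.0364 · (0.058000)/(-0.042000) = -0.050267

-0.0503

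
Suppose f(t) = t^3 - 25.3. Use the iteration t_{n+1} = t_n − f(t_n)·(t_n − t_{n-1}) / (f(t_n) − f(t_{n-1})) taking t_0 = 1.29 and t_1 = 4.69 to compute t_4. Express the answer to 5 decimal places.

f(1.29) = -23.1533110, f(4.69) = 77.8617090
t_2 = 4.6900000 − 77.8617090·(4.6900000 − 1.2900000) / (77.8617090 − (-23.1533110)) = 4.6900000 − (264.7298106)/(101.0150200) = 2.0693025
f(2.0693025) = -16.4392202
t_3 = 2.0693025 − (-16.4392202)·(2.0693025 − 4.6900000) / (-16.4392202 − 77.8617090) = 2.0693025 − (43.0822232)/(-94.3009292) = 2.5261614
f(2.5261614) = -9.1793218
t_4 = 2.5261614 − (-9.1793218)·(2.5261614 − 2.0693025) / (-9.1793218 − (-16.4392202)) = 2.5261614 − (-4.1936553)/(7.2598983) = 3.1038080

3.10381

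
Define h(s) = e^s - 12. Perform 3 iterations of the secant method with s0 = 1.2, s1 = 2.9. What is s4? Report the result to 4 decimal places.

h(1.2) = -8.679883, h(2.9) = 6.174145
s2 = 2.900000 − 6.174145·(2.900000 − 1.200000) / (6.174145 − (-8.679883)) = 2.900000 − (10.496047)/(14.854028) = 2.193387
h(2.193387) = -3.034471
s3 = 2.193387 − (-3.034471)·(2.193387 − 2.900000) / (-3.034471 − 6.174145) = 2.193387 − (2.144196)/(-9.208616) = 2.426234
h(2.426234) = -0.683817
s4 = 2.426234 − (-0.683817)·(2.426234 − 2.193387) / (-0.683817 − (-3.034471)) = 2.426234 − (-0.159224)/(2.350654) = 2.493970

2.4940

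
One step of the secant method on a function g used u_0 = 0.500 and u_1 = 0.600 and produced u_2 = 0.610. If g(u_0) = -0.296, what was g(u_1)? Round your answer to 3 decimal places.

The secant line through (0.500, -0.296) and (0.600, g(u_1)) crosses zero at u_2 = 0.610.
So (0.500, -0.296), (0.600, g(u_1)), (0.610, 0) are collinear:
g(u_1) = -0.296 · (0.600 − 0.610) / (0.500 − 0.610) = -0.296 · (-0.01000)/(-0.11000) = -0.02691

-0.027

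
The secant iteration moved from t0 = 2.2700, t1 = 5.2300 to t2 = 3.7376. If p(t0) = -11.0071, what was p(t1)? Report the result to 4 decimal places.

The secant line through (2.2700, -11.0071) and (5.2300, p(t1)) crosses zero at t2 = 3.7376.
So (2.2700, -11.0071), (5.2300, p(t1)), (3.7376, 0) are collinear:
p(t1) = -11.0071 · (5.2300 − 3.7376) / (2.2700 − 3.7376) = -11.0071 · (1.492400)/(-1.467600) = 11.193102

11.1931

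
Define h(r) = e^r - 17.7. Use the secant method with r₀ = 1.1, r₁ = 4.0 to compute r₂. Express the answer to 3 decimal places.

h(1.1) = -14.69583, h(4.0) = 36.89815
r₂ = 4.00000 − 36.89815·(4.00000 − 1.10000) / (36.89815 − (-14.69583)) = 4.00000 − (107.00464)/(51.59398) = 1.92602

1.926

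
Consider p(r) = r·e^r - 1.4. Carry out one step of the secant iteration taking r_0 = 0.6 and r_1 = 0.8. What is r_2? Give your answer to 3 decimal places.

0.689

p(0.6) = -0.30673, p(0.8) = 0.38043
r_2 = 0.80000 − 0.38043·(0.80000 − 0.60000) / (0.38043 − (-0.30673)) = 0.80000 − (0.07609)/(0.68716) = 0.68927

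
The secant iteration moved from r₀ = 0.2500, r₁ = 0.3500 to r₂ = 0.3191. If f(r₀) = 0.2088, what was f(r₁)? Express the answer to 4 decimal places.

The secant line through (0.2500, 0.2088) and (0.3500, f(r₁)) crosses zero at r₂ = 0.3191.
So (0.2500, 0.2088), (0.3500, f(r₁)), (0.3191, 0) are collinear:
f(r₁) = 0.2088 · (0.3500 − 0.3191) / (0.2500 − 0.3191) = 0.2088 · (0.030900)/(-0.069100) = -0.093371

-0.0934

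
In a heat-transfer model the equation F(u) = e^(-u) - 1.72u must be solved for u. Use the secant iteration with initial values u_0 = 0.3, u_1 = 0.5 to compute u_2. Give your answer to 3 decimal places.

0.394

F(0.3) = 0.22482, F(0.5) = -0.25347
u_2 = 0.50000 − (-0.25347)·(0.50000 − 0.30000) / (-0.25347 − 0.22482) = 0.50000 − (-0.05069)/(-0.47829) = 0.39401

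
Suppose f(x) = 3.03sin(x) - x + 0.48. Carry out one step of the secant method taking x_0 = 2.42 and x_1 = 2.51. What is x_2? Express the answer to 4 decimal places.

f(2.42) = 0.061561, f(2.51) = -0.240994
x_2 = 2.510000 − (-0.240994)·(2.510000 − 2.420000) / (-0.240994 − 0.061561) = 2.510000 − (-0.021689)/(-0.302555) = 2.438312

2.4383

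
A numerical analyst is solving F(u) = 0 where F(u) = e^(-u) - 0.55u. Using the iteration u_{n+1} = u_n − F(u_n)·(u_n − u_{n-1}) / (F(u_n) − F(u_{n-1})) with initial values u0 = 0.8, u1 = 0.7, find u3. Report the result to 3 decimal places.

0.809

F(0.8) = 0.00933, F(0.7) = 0.11159
u2 = 0.70000 − 0.11159·(0.70000 − 0.80000) / (0.11159 − 0.00933) = 0.70000 − (-0.01116)/(0.10226) = 0.80912
F(0.80912) = 0.00023
u3 = 0.80912 − 0.00023·(0.80912 − 0.70000) / (0.00023 − 0.11159) = 0.80912 − (0.00003)/(-0.11135) = 0.80935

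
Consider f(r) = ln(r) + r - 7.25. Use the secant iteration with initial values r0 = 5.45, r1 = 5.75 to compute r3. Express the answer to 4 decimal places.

5.5383

f(5.45) = -0.104384, f(5.75) = 0.249200
r2 = 5.750000 − 0.249200·(5.750000 − 5.450000) / (0.249200 − (-0.104384)) = 5.750000 − (0.074760)/(0.353584) = 5.538565
f(5.538565) = 0.000301
r3 = 5.538565 − 0.000301·(5.538565 − 5.750000) / (0.000301 − 0.249200) = 5.538565 − (-0.000064)/(-0.248899) = 5.538310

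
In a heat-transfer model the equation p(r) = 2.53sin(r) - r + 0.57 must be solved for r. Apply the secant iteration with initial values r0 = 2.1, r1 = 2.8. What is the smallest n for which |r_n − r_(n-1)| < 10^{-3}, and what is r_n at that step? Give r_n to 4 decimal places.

n = 5, r_n = 2.3572

p(2.1) = 0.653920, p(2.8) = -1.382480
r2 = 2.800000 − (-1.382480)·(0.700000)/(-2.036400) = 2.324781;  |Δ| = 0.475219
p(2.324781) = 0.089506
r3 = 2.324781 − 0.089506·(-0.475219)/(1.471986) = 2.353677;  |Δ| = 0.028896
p(2.353677) = 0.009801
r4 = 2.353677 − 0.009801·(0.028896)/(-0.079705) = 2.357230;  |Δ| = 0.003553
p(2.357230) = -0.000104
r5 = 2.357230 − (-0.000104)·(0.003553)/(-0.009905) = 2.357193;  |Δ| = 0.000037
|r5 − r4| = 0.000037 < 10^{-3}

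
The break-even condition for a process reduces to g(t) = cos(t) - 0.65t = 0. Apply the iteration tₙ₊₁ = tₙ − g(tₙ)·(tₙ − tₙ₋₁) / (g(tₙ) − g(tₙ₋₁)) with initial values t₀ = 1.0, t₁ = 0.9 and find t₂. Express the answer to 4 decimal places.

0.9250

g(1.0) = -0.109698, g(0.9) = 0.036610
t₂ = 0.900000 − 0.036610·(0.900000 − 1.000000) / (0.036610 − (-0.109698)) = 0.900000 − (-0.003661)/(0.146308) = 0.925023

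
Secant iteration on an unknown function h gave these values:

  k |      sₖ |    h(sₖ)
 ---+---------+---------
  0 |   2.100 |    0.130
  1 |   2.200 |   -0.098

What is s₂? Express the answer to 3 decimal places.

s₂ = 2.200 − (-0.098)·(2.200 − 2.100) / (-0.098 − 0.130)
   = 2.200 − (-0.00980)/(-0.22800) = 2.15702

2.157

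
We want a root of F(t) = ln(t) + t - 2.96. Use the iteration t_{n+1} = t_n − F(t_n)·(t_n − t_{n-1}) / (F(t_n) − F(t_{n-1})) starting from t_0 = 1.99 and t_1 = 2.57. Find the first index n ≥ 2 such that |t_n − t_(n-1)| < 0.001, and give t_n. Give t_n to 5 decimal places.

F(1.99) = -0.2818654, F(2.57) = 0.5539059
t_2 = 2.5700000 − 0.5539059·(0.5800000)/(0.8357713) = 2.1856060;  |Δ| = 0.3843940
F(2.1856060) = 0.0074992
t_3 = 2.1856060 − 0.0074992·(-0.3843940)/(-0.5464067) = 2.1803304;  |Δ| = 0.0052756
F(2.1803304) = -0.0001932
t_4 = 2.1803304 − (-0.0001932)·(-0.0052756)/(-0.0076924) = 2.1804629;  |Δ| = 0.0001325
|t_4 − t_3| = 0.0001325 < 0.001

n = 4, t_n = 2.18046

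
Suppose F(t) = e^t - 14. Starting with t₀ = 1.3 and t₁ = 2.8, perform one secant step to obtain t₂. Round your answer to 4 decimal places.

2.5130

F(1.3) = -10.330703, F(2.8) = 2.444647
t₂ = 2.800000 − 2.444647·(2.800000 − 1.300000) / (2.444647 − (-10.330703)) = 2.800000 − (3.666970)/(12.775350) = 2.512965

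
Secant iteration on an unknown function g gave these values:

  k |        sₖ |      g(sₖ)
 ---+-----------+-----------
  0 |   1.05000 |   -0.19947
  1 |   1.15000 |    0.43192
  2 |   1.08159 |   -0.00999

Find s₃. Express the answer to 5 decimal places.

s₃ = 1.08159 − (-0.00999)·(1.08159 − 1.15000) / (-0.00999 − 0.43192)
   = 1.08159 − (0.0006834)/(-0.4419100) = 1.0831365

1.08314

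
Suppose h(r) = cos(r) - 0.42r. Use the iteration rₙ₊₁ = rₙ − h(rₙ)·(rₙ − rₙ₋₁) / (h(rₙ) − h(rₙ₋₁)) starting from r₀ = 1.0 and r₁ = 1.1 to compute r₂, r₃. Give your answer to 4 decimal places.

h(1.0) = 0.120302, h(1.1) = -0.008404
r₂ = 1.100000 − (-0.008404)·(1.100000 − 1.000000) / (-0.008404 − 0.120302) = 1.100000 − (-0.000840)/(-0.128706) = 1.093470
h(1.093470) = 0.000148
r₃ = 1.093470 − 0.000148·(1.093470 − 1.100000) / (0.000148 − (-0.008404)) = 1.093470 − (-0.000001)/(0.008552) = 1.093583

1.0935, 1.0936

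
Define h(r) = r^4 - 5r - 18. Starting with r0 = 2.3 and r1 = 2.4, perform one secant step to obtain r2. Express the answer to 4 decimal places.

h(2.3) = -1.515900, h(2.4) = 3.177600
r2 = 2.400000 − 3.177600·(2.400000 − 2.300000) / (3.177600 − (-1.515900)) = 2.400000 − (0.317760)/(4.693500) = 2.332298

2.3323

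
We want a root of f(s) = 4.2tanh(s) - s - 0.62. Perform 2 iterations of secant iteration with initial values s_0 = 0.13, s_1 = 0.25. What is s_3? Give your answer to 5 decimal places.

f(0.13) = -0.2070551, f(0.25) = 0.1586584
s_2 = 0.2500000 − 0.1586584·(0.2500000 − 0.1300000) / (0.1586584 − (-0.2070551)) = 0.2500000 − (0.0190390)/(0.3657135) = 0.1979401
f(0.1979401) = 0.0027184
s_3 = 0.1979401 − 0.0027184·(0.1979401 − 0.2500000) / (0.0027184 − 0.1586584) = 0.1979401 − (-0.0001415)/(-0.1559400) = 0.1970326

0.19703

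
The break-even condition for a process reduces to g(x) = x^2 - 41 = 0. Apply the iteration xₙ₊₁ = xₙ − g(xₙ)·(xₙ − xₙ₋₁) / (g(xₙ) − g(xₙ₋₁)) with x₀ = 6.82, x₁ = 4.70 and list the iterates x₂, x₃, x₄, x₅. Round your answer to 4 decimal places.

6.3415, 6.4126, 6.4031, 6.4031

g(6.82) = 5.512400, g(4.70) = -18.910000
x₂ = 4.700000 − (-18.910000)·(4.700000 − 6.820000) / (-18.910000 − 5.512400) = 4.700000 − (40.089200)/(-24.422400) = 6.341493
g(6.341493) = -0.785466
x₃ = 6.341493 − (-0.785466)·(6.341493 − 4.700000) / (-0.785466 − (-18.910000)) = 6.341493 − (-1.289337)/(18.124534) = 6.412631
g(6.412631) = 0.121833
x₄ = 6.412631 − 0.121833·(6.412631 − 6.341493) / (0.121833 − (-0.785466)) = 6.412631 − (0.008667)/(0.907298) = 6.403078
g(6.403078) = -0.000588
x₅ = 6.403078 − (-0.000588)·(6.403078 − 6.412631) / (-0.000588 − 0.121833) = 6.403078 − (0.000006)/(-0.122421) = 6.403124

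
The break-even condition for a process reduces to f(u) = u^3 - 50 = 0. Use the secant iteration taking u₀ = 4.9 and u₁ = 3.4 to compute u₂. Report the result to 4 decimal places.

f(4.9) = 67.649000, f(3.4) = -10.696000
u₂ = 3.400000 − (-10.696000)·(3.400000 − 4.900000) / (-10.696000 − 67.649000) = 3.400000 − (16.044000)/(-78.345000) = 3.604787

3.6048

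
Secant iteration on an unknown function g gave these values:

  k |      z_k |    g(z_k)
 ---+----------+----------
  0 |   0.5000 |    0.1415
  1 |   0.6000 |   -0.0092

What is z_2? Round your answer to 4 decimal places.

0.5939

z_2 = 0.6000 − (-0.0092)·(0.6000 − 0.5000) / (-0.0092 − 0.1415)
   = 0.6000 − (-0.000920)/(-0.150700) = 0.593895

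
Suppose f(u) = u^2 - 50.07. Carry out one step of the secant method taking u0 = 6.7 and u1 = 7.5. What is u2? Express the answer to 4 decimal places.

f(6.7) = -5.180000, f(7.5) = 6.180000
u2 = 7.500000 − 6.180000·(7.500000 − 6.700000) / (6.180000 − (-5.180000)) = 7.500000 − (4.944000)/(11.360000) = 7.064789

7.0648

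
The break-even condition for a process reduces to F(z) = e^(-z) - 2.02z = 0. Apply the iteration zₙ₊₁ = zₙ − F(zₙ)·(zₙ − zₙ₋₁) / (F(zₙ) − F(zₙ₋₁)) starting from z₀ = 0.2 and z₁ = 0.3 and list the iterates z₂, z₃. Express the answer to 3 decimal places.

F(0.2) = 0.41473, F(0.3) = 0.13482
z₂ = 0.30000 − 0.13482·(0.30000 − 0.20000) / (0.13482 − 0.41473) = 0.30000 − (0.01348)/(-0.27991) = 0.34816
F(0.34816) = 0.00269
z₃ = 0.34816 − 0.00269·(0.34816 − 0.30000) / (0.00269 − 0.13482) = 0.34816 − (0.00013)/(-0.13213) = 0.34915

0.348, 0.349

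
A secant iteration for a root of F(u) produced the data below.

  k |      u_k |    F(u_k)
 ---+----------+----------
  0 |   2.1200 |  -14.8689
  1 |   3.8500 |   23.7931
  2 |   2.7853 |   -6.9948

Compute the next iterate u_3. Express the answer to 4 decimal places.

3.0272

u_3 = 2.7853 − (-6.9948)·(2.7853 − 3.8500) / (-6.9948 − 23.7931)
   = 2.7853 − (7.447364)/(-30.787900) = 3.027193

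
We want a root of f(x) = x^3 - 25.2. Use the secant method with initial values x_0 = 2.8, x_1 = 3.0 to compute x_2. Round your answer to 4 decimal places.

f(2.8) = -3.248000, f(3.0) = 1.800000
x_2 = 3.000000 − 1.800000·(3.000000 − 2.800000) / (1.800000 − (-3.248000)) = 3.000000 − (0.360000)/(5.048000) = 2.928685

2.9287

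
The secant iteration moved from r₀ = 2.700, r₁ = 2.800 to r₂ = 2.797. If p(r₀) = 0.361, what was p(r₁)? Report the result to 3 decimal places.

-0.011

The secant line through (2.700, 0.361) and (2.800, p(r₁)) crosses zero at r₂ = 2.797.
So (2.700, 0.361), (2.800, p(r₁)), (2.797, 0) are collinear:
p(r₁) = 0.361 · (2.800 − 2.797) / (2.700 − 2.797) = 0.361 · (0.00300)/(-0.09700) = -0.01116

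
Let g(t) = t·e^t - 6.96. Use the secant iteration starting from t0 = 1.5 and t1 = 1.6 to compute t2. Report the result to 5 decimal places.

1.51975

g(1.5) = -0.2374664, g(1.6) = 0.9648519
t2 = 1.6000000 − 0.9648519·(1.6000000 − 1.5000000) / (0.9648519 − (-0.2374664)) = 1.6000000 − (0.0964852)/(1.2023183) = 1.5197507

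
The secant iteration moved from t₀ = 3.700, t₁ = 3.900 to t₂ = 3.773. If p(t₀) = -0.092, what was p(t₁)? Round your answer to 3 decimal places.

The secant line through (3.700, -0.092) and (3.900, p(t₁)) crosses zero at t₂ = 3.773.
So (3.700, -0.092), (3.900, p(t₁)), (3.773, 0) are collinear:
p(t₁) = -0.092 · (3.900 − 3.773) / (3.700 − 3.773) = -0.092 · (0.12700)/(-0.07300) = 0.16005

0.160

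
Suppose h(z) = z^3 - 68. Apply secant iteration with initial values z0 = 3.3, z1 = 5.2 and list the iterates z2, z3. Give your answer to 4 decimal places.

3.8820, 4.0345

h(3.3) = -32.063000, h(5.2) = 72.608000
z2 = 5.200000 − 72.608000·(5.200000 − 3.300000) / (72.608000 − (-32.063000)) = 5.200000 − (137.955200)/(104.671000) = 3.882011
h(3.882011) = -9.498046
z3 = 3.882011 − (-9.498046)·(3.882011 − 5.200000) / (-9.498046 − 72.608000) = 3.882011 − (12.518318)/(-82.106046) = 4.034476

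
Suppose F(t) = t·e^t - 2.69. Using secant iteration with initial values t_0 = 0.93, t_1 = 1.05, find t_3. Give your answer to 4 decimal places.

F(0.93) = -0.332906, F(1.05) = 0.310534
t_2 = 1.050000 − 0.310534·(1.050000 − 0.930000) / (0.310534 − (-0.332906)) = 1.050000 − (0.037264)/(0.643440) = 0.992086
F(0.992086) = -0.014487
t_3 = 0.992086 − (-0.014487)·(0.992086 − 1.050000) / (-0.014487 − 0.310534) = 0.992086 − (0.000839)/(-0.325021) = 0.994668

0.9947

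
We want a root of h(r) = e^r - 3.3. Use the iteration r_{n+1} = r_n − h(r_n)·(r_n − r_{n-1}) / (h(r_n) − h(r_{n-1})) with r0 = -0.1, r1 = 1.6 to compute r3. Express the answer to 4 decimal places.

h(-0.1) = -2.395163, h(1.6) = 1.653032
r2 = 1.600000 − 1.653032·(1.600000 − (-0.100000)) / (1.653032 − (-2.395163)) = 1.600000 − (2.810155)/(4.048195) = 0.905825
h(0.905825) = -0.826027
r3 = 0.905825 − (-0.826027)·(0.905825 − 1.600000) / (-0.826027 − 1.653032) = 0.905825 − (0.573408)/(-2.479060) = 1.137126

1.1371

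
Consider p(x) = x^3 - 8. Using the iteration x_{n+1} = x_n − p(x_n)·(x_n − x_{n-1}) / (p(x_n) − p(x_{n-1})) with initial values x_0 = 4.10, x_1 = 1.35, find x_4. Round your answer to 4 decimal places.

p(4.10) = 60.921000, p(1.35) = -5.539625
x_2 = 1.350000 − (-5.539625)·(1.350000 − 4.100000) / (-5.539625 − 60.921000) = 1.350000 − (15.233969)/(-66.460625) = 1.579218
p(1.579218) = -4.061542
x_3 = 1.579218 − (-4.061542)·(1.579218 − 1.350000) / (-4.061542 − (-5.539625)) = 1.579218 − (-0.930978)/(1.478083) = 2.209073
p(2.209073) = 2.780287
x_4 = 2.209073 − 2.780287·(2.209073 − 1.579218) / (2.780287 − (-4.061542)) = 2.209073 − (1.751178)/(6.841829) = 1.953121

1.9531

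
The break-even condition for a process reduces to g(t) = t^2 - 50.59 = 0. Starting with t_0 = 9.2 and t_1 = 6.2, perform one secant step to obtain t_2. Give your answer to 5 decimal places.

g(9.2) = 34.0500000, g(6.2) = -12.1500000
t_2 = 6.2000000 − (-12.1500000)·(6.2000000 − 9.2000000) / (-12.1500000 − 34.0500000) = 6.2000000 − (36.4500000)/(-46.2000000) = 6.9889610

6.98896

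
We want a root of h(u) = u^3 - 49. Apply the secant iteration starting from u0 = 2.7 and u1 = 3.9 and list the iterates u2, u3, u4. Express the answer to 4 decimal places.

3.5876, 3.6547, 3.6594

h(2.7) = -29.317000, h(3.9) = 10.319000
u2 = 3.900000 − 10.319000·(3.900000 − 2.700000) / (10.319000 − (-29.317000)) = 3.900000 − (12.382800)/(39.636000) = 3.587587
h(3.587587) = -2.824954
u3 = 3.587587 − (-2.824954)·(3.587587 − 3.900000) / (-2.824954 − 10.319000) = 3.587587 − (0.882552)/(-13.143954) = 3.654732
h(3.654732) = -0.183498
u4 = 3.654732 − (-0.183498)·(3.654732 − 3.587587) / (-0.183498 − (-2.824954)) = 3.654732 − (-0.012321)/(2.641456) = 3.659397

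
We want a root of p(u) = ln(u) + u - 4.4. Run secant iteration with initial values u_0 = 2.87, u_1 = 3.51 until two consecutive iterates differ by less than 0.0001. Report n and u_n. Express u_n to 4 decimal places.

n = 4, u_n = 3.2281

p(2.87) = -0.475688, p(3.51) = 0.365616
u_2 = 3.510000 − 0.365616·(0.640000)/(0.841304) = 3.231867;  |Δ| = 0.278133
p(3.231867) = 0.004927
u_3 = 3.231867 − 0.004927·(-0.278133)/(-0.360689) = 3.228068;  |Δ| = 0.003799
p(3.228068) = -0.000049
u_4 = 3.228068 − (-0.000049)·(-0.003799)/(-0.004976) = 3.228105;  |Δ| = 0.000037
|u_4 − u_3| = 0.000037 < 0.0001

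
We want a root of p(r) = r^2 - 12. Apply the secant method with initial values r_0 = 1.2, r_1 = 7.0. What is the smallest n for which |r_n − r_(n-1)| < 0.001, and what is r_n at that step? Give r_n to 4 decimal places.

n = 7, r_n = 3.4641

p(1.2) = -10.560000, p(7.0) = 37.000000
r_2 = 7.000000 − 37.000000·(5.800000)/(47.560000) = 2.487805;  |Δ| = 4.512195
p(2.487805) = -5.810827
r_3 = 2.487805 − (-5.810827)·(-4.512195)/(-42.810827) = 3.100257;  |Δ| = 0.612452
p(3.100257) = -2.388406
r_4 = 3.100257 − (-2.388406)·(0.612452)/(3.422421) = 3.527669;  |Δ| = 0.427412
p(3.527669) = 0.444451
r_5 = 3.527669 − 0.444451·(0.427412)/(2.832857) = 3.460612;  |Δ| = 0.067057
p(3.460612) = -0.024164
r_6 = 3.460612 − (-0.024164)·(-0.067057)/(-0.468615) = 3.464070;  |Δ| = 0.003458
p(3.464070) = -0.000220
r_7 = 3.464070 − (-0.000220)·(0.003458)/(0.023945) = 3.464102;  |Δ| = 0.000032
|r_7 − r_6| = 0.000032 < 0.001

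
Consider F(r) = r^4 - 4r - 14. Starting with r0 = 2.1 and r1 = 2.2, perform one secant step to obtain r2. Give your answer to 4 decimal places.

2.1825

F(2.1) = -2.951900, F(2.2) = 0.625600
r2 = 2.200000 − 0.625600·(2.200000 − 2.100000) / (0.625600 − (-2.951900)) = 2.200000 − (0.062560)/(3.577500) = 2.182513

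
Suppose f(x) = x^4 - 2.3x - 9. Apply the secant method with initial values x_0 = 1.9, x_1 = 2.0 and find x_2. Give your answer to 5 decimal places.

1.91234

f(1.9) = -0.3379000, f(2.0) = 2.4000000
x_2 = 2.0000000 − 2.4000000·(2.0000000 − 1.9000000) / (2.4000000 − (-0.3379000)) = 2.0000000 − (0.2400000)/(2.7379000) = 1.9123416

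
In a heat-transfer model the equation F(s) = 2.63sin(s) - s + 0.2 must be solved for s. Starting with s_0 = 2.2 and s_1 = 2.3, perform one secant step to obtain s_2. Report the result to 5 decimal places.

2.24765

F(2.2) = 0.1263455, F(2.3) = -0.1387953
s_2 = 2.3000000 − (-0.1387953)·(2.3000000 − 2.2000000) / (-0.1387953 − 0.1263455) = 2.3000000 − (-0.0138795)/(-0.2651408) = 2.2476522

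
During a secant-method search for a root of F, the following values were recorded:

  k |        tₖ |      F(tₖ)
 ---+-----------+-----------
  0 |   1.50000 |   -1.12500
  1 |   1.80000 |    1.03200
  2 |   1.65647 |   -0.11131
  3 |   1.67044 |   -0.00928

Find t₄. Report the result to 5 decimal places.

t₄ = 1.67044 − (-0.00928)·(1.67044 − 1.65647) / (-0.00928 − (-0.11131))
   = 1.67044 − (-0.0001296)/(0.1020300) = 1.6717106

1.67171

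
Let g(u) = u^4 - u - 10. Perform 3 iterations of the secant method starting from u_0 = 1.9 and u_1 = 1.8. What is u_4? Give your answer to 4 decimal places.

g(1.9) = 1.132100, g(1.8) = -1.302400
u_2 = 1.800000 − (-1.302400)·(1.800000 − 1.900000) / (-1.302400 − 1.132100) = 1.800000 − (0.130240)/(-2.434500) = 1.853498
g(1.853498) = -0.051157
u_3 = 1.853498 − (-0.051157)·(1.853498 − 1.800000) / (-0.051157 − (-1.302400)) = 1.853498 − (-0.002737)/(1.251243) = 1.855685
g(1.855685) = 0.002465
u_4 = 1.855685 − 0.002465·(1.855685 − 1.853498) / (0.002465 − (-0.051157)) = 1.855685 − (0.000005)/(0.053621) = 1.855584

1.8556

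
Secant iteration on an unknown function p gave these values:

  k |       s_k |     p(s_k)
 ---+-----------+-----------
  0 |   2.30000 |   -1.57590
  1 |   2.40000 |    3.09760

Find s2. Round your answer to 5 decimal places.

s2 = 2.40000 − 3.09760·(2.40000 − 2.30000) / (3.09760 − (-1.57590))
   = 2.40000 − (0.3097600)/(4.6735000) = 2.3337199

2.33372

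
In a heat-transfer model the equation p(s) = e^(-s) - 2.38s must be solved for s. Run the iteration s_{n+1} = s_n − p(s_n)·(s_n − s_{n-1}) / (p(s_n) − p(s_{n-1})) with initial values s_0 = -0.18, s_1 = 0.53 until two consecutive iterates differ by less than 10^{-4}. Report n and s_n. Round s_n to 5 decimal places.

n = 5, s_n = 0.30860

p(-0.18) = 1.6256174, p(0.53) = -0.6727950
s_2 = 0.5300000 − (-0.6727950)·(0.7100000)/(-2.2984124) = 0.3221676;  |Δ| = 0.2078324
p(0.3221676) = -0.0421823
s_3 = 0.3221676 − (-0.0421823)·(-0.2078324)/(0.6306128) = 0.3082655;  |Δ| = 0.0139021
p(0.3082655) = 0.0010482
s_4 = 0.3082655 − 0.0010482·(-0.0139021)/(0.0432305) = 0.3086026;  |Δ| = 0.0003371
p(0.3086026) = -0.0000017
s_5 = 0.3086026 − (-0.0000017)·(0.0003371)/(-0.0010499) = 0.3086021;  |Δ| = 0.0000005
|s_5 − s_4| = 0.0000005 < 10^{-4}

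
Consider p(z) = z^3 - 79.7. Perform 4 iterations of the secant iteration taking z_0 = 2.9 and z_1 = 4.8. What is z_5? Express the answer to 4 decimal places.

4.3035

p(2.9) = -55.311000, p(4.8) = 30.892000
z_2 = 4.800000 − 30.892000·(4.800000 − 2.900000) / (30.892000 − (-55.311000)) = 4.800000 − (58.694800)/(86.203000) = 4.119110
p(4.119110) = -9.810807
z_3 = 4.119110 − (-9.810807)·(4.119110 − 4.800000) / (-9.810807 − 30.892000) = 4.119110 − (6.680085)/(-40.702807) = 4.283228
p(4.283228) = -1.119715
z_4 = 4.283228 − (-1.119715)·(4.283228 − 4.119110) / (-1.119715 − (-9.810807)) = 4.283228 − (-0.183766)/(8.691092) = 4.304372
p(4.304372) = 0.049775
z_5 = 4.304372 − 0.049775·(4.304372 − 4.283228) / (0.049775 − (-1.119715)) = 4.304372 − (0.001052)/(1.169490) = 4.303472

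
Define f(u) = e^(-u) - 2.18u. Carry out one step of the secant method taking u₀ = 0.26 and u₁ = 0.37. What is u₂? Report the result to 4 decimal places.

f(0.26) = 0.204252, f(0.37) = -0.115866
u₂ = 0.370000 − (-0.115866)·(0.370000 − 0.260000) / (-0.115866 − 0.204252) = 0.370000 − (-0.012745)/(-0.320117) = 0.330186

0.3302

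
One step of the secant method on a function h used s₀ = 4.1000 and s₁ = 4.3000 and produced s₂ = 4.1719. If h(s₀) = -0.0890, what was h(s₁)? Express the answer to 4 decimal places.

0.1586

The secant line through (4.1000, -0.0890) and (4.3000, h(s₁)) crosses zero at s₂ = 4.1719.
So (4.1000, -0.0890), (4.3000, h(s₁)), (4.1719, 0) are collinear:
h(s₁) = -0.0890 · (4.3000 − 4.1719) / (4.1000 − 4.1719) = -0.0890 · (0.128100)/(-0.071900) = 0.158566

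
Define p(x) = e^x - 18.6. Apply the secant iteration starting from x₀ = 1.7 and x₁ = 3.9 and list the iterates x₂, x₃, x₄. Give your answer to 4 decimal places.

p(1.7) = -13.126053, p(3.9) = 30.802449
x₂ = 3.900000 − 30.802449·(3.900000 − 1.700000) / (30.802449 − (-13.126053)) = 3.900000 − (67.765388)/(43.928502) = 2.357371
p(2.357371) = -8.036857
x₃ = 2.357371 − (-8.036857)·(2.357371 − 3.900000) / (-8.036857 − 30.802449) = 2.357371 − (12.397891)/(-38.839306) = 2.676581
p(2.676581) = -4.064692
x₄ = 2.676581 − (-4.064692)·(2.676581 − 2.357371) / (-4.064692 − (-8.036857)) = 2.676581 − (-1.297490)/(3.972165) = 3.003226

2.3574, 2.6766, 3.0032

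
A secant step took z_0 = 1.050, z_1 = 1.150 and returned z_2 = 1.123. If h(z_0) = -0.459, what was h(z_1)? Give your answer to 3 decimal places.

0.170

The secant line through (1.050, -0.459) and (1.150, h(z_1)) crosses zero at z_2 = 1.123.
So (1.050, -0.459), (1.150, h(z_1)), (1.123, 0) are collinear:
h(z_1) = -0.459 · (1.150 − 1.123) / (1.050 − 1.123) = -0.459 · (0.02700)/(-0.07300) = 0.16977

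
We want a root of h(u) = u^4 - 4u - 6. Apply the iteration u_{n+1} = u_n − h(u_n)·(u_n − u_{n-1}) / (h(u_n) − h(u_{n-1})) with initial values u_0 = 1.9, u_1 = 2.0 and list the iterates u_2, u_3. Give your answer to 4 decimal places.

h(1.9) = -0.567900, h(2.0) = 2.000000
u_2 = 2.000000 − 2.000000·(2.000000 − 1.900000) / (2.000000 − (-0.567900)) = 2.000000 − (0.200000)/(2.567900) = 1.922115
h(1.922115) = -0.038929
u_3 = 1.922115 − (-0.038929)·(1.922115 − 2.000000) / (-0.038929 − 2.000000) = 1.922115 − (0.003032)/(-2.038929) = 1.923602

1.9221, 1.9236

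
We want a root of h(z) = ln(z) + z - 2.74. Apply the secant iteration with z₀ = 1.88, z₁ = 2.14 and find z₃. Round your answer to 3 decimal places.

h(1.88) = -0.22873, h(2.14) = 0.16081
z₂ = 2.14000 − 0.16081·(2.14000 − 1.88000) / (0.16081 − (-0.22873)) = 2.14000 − (0.04181)/(0.38953) = 2.03267
h(2.03267) = 0.00202
z₃ = 2.03267 − 0.00202·(2.03267 − 2.14000) / (0.00202 − 0.16081) = 2.03267 − (-0.00022)/(-0.15879) = 2.03130

2.031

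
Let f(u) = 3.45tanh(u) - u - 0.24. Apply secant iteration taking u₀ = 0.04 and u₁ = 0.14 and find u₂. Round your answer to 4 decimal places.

f(0.04) = -0.142074, f(0.14) = 0.099869
u₂ = 0.140000 − 0.099869·(0.140000 − 0.040000) / (0.099869 − (-0.142074)) = 0.140000 − (0.009987)/(0.241942) = 0.098722

0.0987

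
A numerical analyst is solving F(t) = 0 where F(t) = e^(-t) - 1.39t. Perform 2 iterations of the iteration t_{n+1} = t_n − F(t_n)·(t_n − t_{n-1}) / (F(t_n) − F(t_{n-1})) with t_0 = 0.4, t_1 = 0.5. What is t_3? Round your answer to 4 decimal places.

0.4560

F(0.4) = 0.114320, F(0.5) = -0.088469
t_2 = 0.500000 − (-0.088469)·(0.500000 − 0.400000) / (-0.088469 − 0.114320) = 0.500000 − (-0.008847)/(-0.202789) = 0.456374
F(0.456374) = -0.000783
t_3 = 0.456374 − (-0.000783)·(0.456374 − 0.500000) / (-0.000783 − (-0.088469)) = 0.456374 − (0.000034)/(0.087687) = 0.455984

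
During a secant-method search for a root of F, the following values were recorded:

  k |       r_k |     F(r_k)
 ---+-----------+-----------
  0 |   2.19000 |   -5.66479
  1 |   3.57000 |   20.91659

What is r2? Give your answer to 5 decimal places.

2.48409

r2 = 3.57000 − 20.91659·(3.57000 − 2.19000) / (20.91659 − (-5.66479))
   = 3.57000 − (28.8648942)/(26.5813800) = 2.4840935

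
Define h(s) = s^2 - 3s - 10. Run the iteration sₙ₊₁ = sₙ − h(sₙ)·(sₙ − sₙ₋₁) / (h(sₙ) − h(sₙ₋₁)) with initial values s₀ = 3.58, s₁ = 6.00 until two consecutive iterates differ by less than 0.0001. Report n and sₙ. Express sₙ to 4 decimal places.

n = 6, sₙ = 5.0000

h(3.58) = -7.923600, h(6.00) = 8.000000
s₂ = 6.000000 − 8.000000·(2.420000)/(15.923600) = 4.784195;  |Δ| = 1.215805
h(4.784195) = -1.464066
s₃ = 4.784195 − (-1.464066)·(-1.215805)/(-9.464066) = 4.972276;  |Δ| = 0.188082
h(4.972276) = -0.193296
s₄ = 4.972276 − (-0.193296)·(0.188082)/(1.270770) = 5.000886;  |Δ| = 0.028609
h(5.000886) = 0.006199
s₅ = 5.000886 − 0.006199·(0.028609)/(0.199496) = 4.999996;  |Δ| = 0.000889
h(4.999996) = -0.000025
s₆ = 4.999996 − (-0.000025)·(-0.000889)/(-0.006224) = 5.000000;  |Δ| = 0.000004
|s₆ − s₅| = 0.000004 < 0.0001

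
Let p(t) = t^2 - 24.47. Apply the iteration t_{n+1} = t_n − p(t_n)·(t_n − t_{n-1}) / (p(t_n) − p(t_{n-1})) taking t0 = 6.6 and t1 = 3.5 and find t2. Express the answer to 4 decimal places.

p(6.6) = 19.090000, p(3.5) = -12.220000
t2 = 3.500000 − (-12.220000)·(3.500000 − 6.600000) / (-12.220000 − 19.090000) = 3.500000 − (37.882000)/(-31.310000) = 4.709901

4.7099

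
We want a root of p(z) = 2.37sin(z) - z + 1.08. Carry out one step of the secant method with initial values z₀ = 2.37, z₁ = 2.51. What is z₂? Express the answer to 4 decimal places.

2.4991

p(2.37) = 0.362548, p(2.51) = -0.030679
z₂ = 2.510000 − (-0.030679)·(2.510000 − 2.370000) / (-0.030679 − 0.362548) = 2.510000 − (-0.004295)/(-0.393227) = 2.499078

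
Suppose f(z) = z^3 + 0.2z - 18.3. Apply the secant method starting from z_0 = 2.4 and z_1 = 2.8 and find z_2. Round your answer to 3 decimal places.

2.595

f(2.4) = -3.99600, f(2.8) = 4.21200
z_2 = 2.80000 − 4.21200·(2.80000 − 2.40000) / (4.21200 − (-3.99600)) = 2.80000 − (1.68480)/(8.20800) = 2.59474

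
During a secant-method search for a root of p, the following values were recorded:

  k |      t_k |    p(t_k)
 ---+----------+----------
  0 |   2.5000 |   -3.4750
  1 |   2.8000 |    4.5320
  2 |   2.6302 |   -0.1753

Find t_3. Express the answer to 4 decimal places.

2.6365

t_3 = 2.6302 − (-0.1753)·(2.6302 − 2.8000) / (-0.1753 − 4.5320)
   = 2.6302 − (0.029766)/(-4.707300) = 2.636523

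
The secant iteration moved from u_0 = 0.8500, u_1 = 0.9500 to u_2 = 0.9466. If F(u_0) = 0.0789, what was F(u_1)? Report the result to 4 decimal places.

The secant line through (0.8500, 0.0789) and (0.9500, F(u_1)) crosses zero at u_2 = 0.9466.
So (0.8500, 0.0789), (0.9500, F(u_1)), (0.9466, 0) are collinear:
F(u_1) = 0.0789 · (0.9500 − 0.9466) / (0.8500 − 0.9466) = 0.0789 · (0.003400)/(-0.096600) = -0.002777

-0.0028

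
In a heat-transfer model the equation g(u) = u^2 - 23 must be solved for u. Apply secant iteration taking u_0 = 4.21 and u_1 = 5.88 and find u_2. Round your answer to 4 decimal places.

4.7329

g(4.21) = -5.275900, g(5.88) = 11.574400
u_2 = 5.880000 − 11.574400·(5.880000 − 4.210000) / (11.574400 − (-5.275900)) = 5.880000 − (19.329248)/(16.850300) = 4.732884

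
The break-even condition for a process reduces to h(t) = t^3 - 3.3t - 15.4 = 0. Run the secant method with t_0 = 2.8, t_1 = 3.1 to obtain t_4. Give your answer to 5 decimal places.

h(2.8) = -2.6880000, h(3.1) = 4.1610000
t_2 = 3.1000000 − 4.1610000·(3.1000000 − 2.8000000) / (4.1610000 − (-2.6880000)) = 3.1000000 − (1.2483000)/(6.8490000) = 2.9177398
h(2.9177398) = -0.1892224
t_3 = 2.9177398 − (-0.1892224)·(2.9177398 − 3.1000000) / (-0.1892224 − 4.1610000) = 2.9177398 − (0.0344877)/(-4.3502224) = 2.9256676
h(2.9256676) = -0.0123604
t_4 = 2.9256676 − (-0.0123604)·(2.9256676 − 2.9177398) / (-0.0123604 − (-0.1892224)) = 2.9256676 − (-0.0000980)/(0.1768619) = 2.9262217

2.92622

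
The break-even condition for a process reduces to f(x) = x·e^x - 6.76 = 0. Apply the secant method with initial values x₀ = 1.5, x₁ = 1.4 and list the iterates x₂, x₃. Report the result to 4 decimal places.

f(1.5) = -0.037466, f(1.4) = -1.082720
x₂ = 1.400000 − (-1.082720)·(1.400000 − 1.500000) / (-1.082720 − (-0.037466)) = 1.400000 − (0.108272)/(-1.045254) = 1.503584
f(1.503584) = 0.002795
x₃ = 1.503584 − 0.002795·(1.503584 − 1.400000) / (0.002795 − (-1.082720)) = 1.503584 − (0.000290)/(1.085515) = 1.503318

1.5036, 1.5033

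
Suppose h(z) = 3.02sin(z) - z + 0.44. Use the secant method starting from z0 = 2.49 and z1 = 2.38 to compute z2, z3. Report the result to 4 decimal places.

h(2.49) = -0.218510, h(2.38) = 0.144026
z2 = 2.380000 − 0.144026·(2.380000 − 2.490000) / (0.144026 − (-0.218510)) = 2.380000 − (-0.015843)/(0.362537) = 2.423700
h(2.423700) = 0.002852
z3 = 2.423700 − 0.002852·(2.423700 − 2.380000) / (0.002852 − 0.144026) = 2.423700 − (0.000125)/(-0.141174) = 2.424583

2.4237, 2.4246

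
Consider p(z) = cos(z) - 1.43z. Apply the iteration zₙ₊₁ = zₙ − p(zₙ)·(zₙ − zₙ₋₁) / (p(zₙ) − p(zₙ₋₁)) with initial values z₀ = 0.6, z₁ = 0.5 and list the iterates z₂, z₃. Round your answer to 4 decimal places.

p(0.6) = -0.032664, p(0.5) = 0.162583
z₂ = 0.500000 − 0.162583·(0.500000 − 0.600000) / (0.162583 − (-0.032664)) = 0.500000 − (-0.016258)/(0.195247) = 0.583270
p(0.583270) = 0.000590
z₃ = 0.583270 − 0.000590·(0.583270 − 0.500000) / (0.000590 − 0.162583) = 0.583270 − (0.000049)/(-0.161993) = 0.583573

0.5833, 0.5836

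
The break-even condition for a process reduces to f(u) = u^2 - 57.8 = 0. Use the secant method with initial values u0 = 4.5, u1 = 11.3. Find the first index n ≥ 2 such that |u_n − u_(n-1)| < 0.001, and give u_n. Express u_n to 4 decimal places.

f(4.5) = -37.550000, f(11.3) = 69.890000
u2 = 11.300000 − 69.890000·(6.800000)/(107.440000) = 6.876582;  |Δ| = 4.423418
f(6.876582) = -10.512616
u3 = 6.876582 − (-10.512616)·(-4.423418)/(-80.402616) = 7.454943;  |Δ| = 0.578360
f(7.454943) = -2.223829
u4 = 7.454943 − (-2.223829)·(0.578360)/(8.288787) = 7.610113;  |Δ| = 0.155170
f(7.610113) = 0.113822
u5 = 7.610113 − 0.113822·(0.155170)/(2.337651) = 7.602558;  |Δ| = 0.007555
f(7.602558) = -0.001115
u6 = 7.602558 − (-0.001115)·(-0.007555)/(-0.114938) = 7.602631;  |Δ| = 0.000073
|u6 − u5| = 0.000073 < 0.001

n = 6, u_n = 7.6026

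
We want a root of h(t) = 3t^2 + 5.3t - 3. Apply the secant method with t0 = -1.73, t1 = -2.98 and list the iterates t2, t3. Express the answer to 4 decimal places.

-2.0913, -2.1885

h(-1.73) = -3.190300, h(-2.98) = 7.847200
t2 = -2.980000 − 7.847200·(-2.980000 − (-1.730000)) / (7.847200 − (-3.190300)) = -2.980000 − (-9.809000)/(11.037500) = -2.091302
h(-2.091302) = -0.963266
t3 = -2.091302 − (-0.963266)·(-2.091302 − (-2.980000)) / (-0.963266 − 7.847200) = -2.091302 − (-0.856052)/(-8.810466) = -2.188465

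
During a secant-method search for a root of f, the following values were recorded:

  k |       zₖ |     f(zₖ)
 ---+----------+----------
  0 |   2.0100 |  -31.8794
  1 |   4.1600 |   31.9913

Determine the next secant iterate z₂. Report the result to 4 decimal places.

z₂ = 4.1600 − 31.9913·(4.1600 − 2.0100) / (31.9913 − (-31.8794))
   = 4.1600 − (68.781295)/(63.870700) = 3.083117

3.0831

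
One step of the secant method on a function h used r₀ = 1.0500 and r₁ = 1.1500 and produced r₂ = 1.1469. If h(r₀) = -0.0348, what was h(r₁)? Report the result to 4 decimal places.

0.0011

The secant line through (1.0500, -0.0348) and (1.1500, h(r₁)) crosses zero at r₂ = 1.1469.
So (1.0500, -0.0348), (1.1500, h(r₁)), (1.1469, 0) are collinear:
h(r₁) = -0.0348 · (1.1500 − 1.1469) / (1.0500 − 1.1469) = -0.0348 · (0.003100)/(-0.096900) = 0.001113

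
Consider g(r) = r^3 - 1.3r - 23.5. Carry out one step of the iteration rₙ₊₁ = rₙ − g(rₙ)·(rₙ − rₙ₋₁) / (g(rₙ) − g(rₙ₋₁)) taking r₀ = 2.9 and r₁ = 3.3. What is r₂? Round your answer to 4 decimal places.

g(2.9) = -2.881000, g(3.3) = 8.147000
r₂ = 3.300000 − 8.147000·(3.300000 − 2.900000) / (8.147000 − (-2.881000)) = 3.300000 − (3.258800)/(11.028000) = 3.004498

3.0045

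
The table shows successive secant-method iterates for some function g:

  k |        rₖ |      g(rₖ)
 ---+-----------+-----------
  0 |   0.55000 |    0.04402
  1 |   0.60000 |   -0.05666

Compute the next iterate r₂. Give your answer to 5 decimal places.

r₂ = 0.60000 − (-0.05666)·(0.60000 − 0.55000) / (-0.05666 − 0.04402)
   = 0.60000 − (-0.0028330)/(-0.1006800) = 0.5718613

0.57186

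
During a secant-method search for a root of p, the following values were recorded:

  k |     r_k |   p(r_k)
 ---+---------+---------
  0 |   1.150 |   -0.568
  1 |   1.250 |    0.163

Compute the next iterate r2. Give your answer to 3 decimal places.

r2 = 1.250 − 0.163·(1.250 − 1.150) / (0.163 − (-0.568))
   = 1.250 − (0.01630)/(0.73100) = 1.22770

1.228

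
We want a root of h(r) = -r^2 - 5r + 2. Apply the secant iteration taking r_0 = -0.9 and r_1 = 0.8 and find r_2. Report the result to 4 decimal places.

h(-0.9) = 5.690000, h(0.8) = -2.640000
r_2 = 0.800000 − (-2.640000)·(0.800000 − (-0.900000)) / (-2.640000 − 5.690000) = 0.800000 − (-4.488000)/(-8.330000) = 0.261224

0.2612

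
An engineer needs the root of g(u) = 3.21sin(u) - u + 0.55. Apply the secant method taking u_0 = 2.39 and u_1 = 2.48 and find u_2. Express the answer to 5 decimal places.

g(2.39) = 0.3517983, g(2.48) = 0.0421414
u_2 = 2.4800000 − 0.0421414·(2.4800000 − 2.3900000) / (0.0421414 − 0.3517983) = 2.4800000 − (0.0037927)/(-0.3096570) = 2.4922481

2.49225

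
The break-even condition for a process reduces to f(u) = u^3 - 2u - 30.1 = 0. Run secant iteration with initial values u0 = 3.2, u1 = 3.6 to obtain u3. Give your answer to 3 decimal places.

3.324

f(3.2) = -3.73200, f(3.6) = 9.35600
u2 = 3.60000 − 9.35600·(3.60000 − 3.20000) / (9.35600 − (-3.73200)) = 3.60000 − (3.74240)/(13.08800) = 3.31406
f(3.31406) = -0.32986
u3 = 3.31406 − (-0.32986)·(3.31406 − 3.60000) / (-0.32986 − 9.35600) = 3.31406 − (0.09432)/(-9.68586) = 3.32380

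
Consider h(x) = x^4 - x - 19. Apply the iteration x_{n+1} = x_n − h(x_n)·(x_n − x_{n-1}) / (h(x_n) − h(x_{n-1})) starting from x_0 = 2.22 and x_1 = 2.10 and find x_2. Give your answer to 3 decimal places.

2.142

h(2.22) = 3.06913, h(2.10) = -1.65190
x_2 = 2.10000 − (-1.65190)·(2.10000 − 2.22000) / (-1.65190 − 3.06913) = 2.10000 − (0.19823)/(-4.72103) = 2.14199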